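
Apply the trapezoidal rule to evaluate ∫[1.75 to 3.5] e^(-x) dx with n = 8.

f(x) = e^(-x)
a = 1.75, b = 3.5, n = 8
h = (b - a)/n = 0.218750

Trapezoidal rule: (h/2)[f(x₀) + 2f(x₁) + 2f(x₂) + ... + f(xₙ)]

x_0 = 1.7500, f(x_0) = 0.173774, coefficient = 1
x_1 = 1.9688, f(x_1) = 0.139631, coefficient = 2
x_2 = 2.1875, f(x_2) = 0.112197, coefficient = 2
x_3 = 2.4062, f(x_3) = 0.090153, coefficient = 2
x_4 = 2.6250, f(x_4) = 0.072440, coefficient = 2
x_5 = 2.8438, f(x_5) = 0.058207, coefficient = 2
x_6 = 3.0625, f(x_6) = 0.046771, coefficient = 2
x_7 = 3.2812, f(x_7) = 0.037581, coefficient = 2
x_8 = 3.5000, f(x_8) = 0.030197, coefficient = 1

I ≈ (0.218750/2) × 1.317930 = 0.144149
Exact value: 0.143577
Error: 0.000572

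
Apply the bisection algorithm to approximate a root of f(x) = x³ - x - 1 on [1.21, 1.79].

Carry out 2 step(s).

f(x) = x³ - x - 1
Initial interval: [1.21, 1.79]

Iteration 1:
  c_1 = (1.210000 + 1.790000)/2 = 1.500000
  f(c_1) = f(1.500000) = 0.875000
  f(a) × f(c) < 0, new interval: [1.210000, 1.500000]
Iteration 2:
  c_2 = (1.210000 + 1.500000)/2 = 1.355000
  f(c_2) = f(1.355000) = 0.132814
  f(a) × f(c) < 0, new interval: [1.210000, 1.355000]

After 2 iteration(s), the approximation is c_2 = 1.355000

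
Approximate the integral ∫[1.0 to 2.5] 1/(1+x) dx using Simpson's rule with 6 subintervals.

f(x) = 1/(1+x)
a = 1.0, b = 2.5, n = 6
h = (b - a)/n = 0.250000

Simpson's rule: (h/3)[f(x₀) + 4f(x₁) + 2f(x₂) + ... + f(xₙ)]

x_0 = 1.0000, f(x_0) = 0.500000, coefficient = 1
x_1 = 1.2500, f(x_1) = 0.444444, coefficient = 4
x_2 = 1.5000, f(x_2) = 0.400000, coefficient = 2
x_3 = 1.7500, f(x_3) = 0.363636, coefficient = 4
x_4 = 2.0000, f(x_4) = 0.333333, coefficient = 2
x_5 = 2.2500, f(x_5) = 0.307692, coefficient = 4
x_6 = 2.5000, f(x_6) = 0.285714, coefficient = 1

I ≈ (0.250000/3) × 6.715473 = 0.559623
Exact value: 0.559616
Error: 0.000007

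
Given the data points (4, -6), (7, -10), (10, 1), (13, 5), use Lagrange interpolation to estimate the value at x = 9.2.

Lagrange interpolation formula:
P(x) = Σ yᵢ × Lᵢ(x)
where Lᵢ(x) = Π_{j≠i} (x - xⱼ)/(xᵢ - xⱼ)

L_0(9.2) = (9.2 - 7)/(4 - 7) × (9.2 - 10)/(4 - 10) × (9.2 - 13)/(4 - 13) = -0.041284
L_1(9.2) = (9.2 - 4)/(7 - 4) × (9.2 - 10)/(7 - 10) × (9.2 - 13)/(7 - 13) = 0.292741
L_2(9.2) = (9.2 - 4)/(10 - 4) × (9.2 - 7)/(10 - 7) × (9.2 - 13)/(10 - 13) = 0.805037
L_3(9.2) = (9.2 - 4)/(13 - 4) × (9.2 - 7)/(13 - 7) × (9.2 - 10)/(13 - 10) = -0.056494

P(9.2) = (-6)×L_0(9.2) + (-10)×L_1(9.2) + 1×L_2(9.2) + 5×L_3(9.2)
P(9.2) = -2.157136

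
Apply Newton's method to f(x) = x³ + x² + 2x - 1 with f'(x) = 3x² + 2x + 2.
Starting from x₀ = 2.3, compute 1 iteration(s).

f(x) = x³ + x² + 2x - 1
f'(x) = 3x² + 2x + 2
x₀ = 2.3

Newton-Raphson formula: x_{n+1} = x_n - f(x_n)/f'(x_n)

Iteration 1:
  f(2.300000) = 21.057000
  f'(2.300000) = 22.470000
  x_1 = 2.300000 - 21.057000/22.470000 = 1.362884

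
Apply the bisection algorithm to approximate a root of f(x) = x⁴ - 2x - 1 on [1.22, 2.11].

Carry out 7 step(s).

f(x) = x⁴ - 2x - 1
Initial interval: [1.22, 2.11]

Iteration 1:
  c_1 = (1.220000 + 2.110000)/2 = 1.665000
  f(c_1) = f(1.665000) = 3.355231
  f(a) × f(c) < 0, new interval: [1.220000, 1.665000]
Iteration 2:
  c_2 = (1.220000 + 1.665000)/2 = 1.442500
  f(c_2) = f(1.442500) = 0.444755
  f(a) × f(c) < 0, new interval: [1.220000, 1.442500]
Iteration 3:
  c_3 = (1.220000 + 1.442500)/2 = 1.331250
  f(c_3) = f(1.331250) = -0.521713
  f(a) × f(c) ≥ 0, new interval: [1.331250, 1.442500]
Iteration 4:
  c_4 = (1.331250 + 1.442500)/2 = 1.386875
  f(c_4) = f(1.386875) = -0.074197
  f(a) × f(c) ≥ 0, new interval: [1.386875, 1.442500]
Iteration 5:
  c_5 = (1.386875 + 1.442500)/2 = 1.414687
  f(c_5) = f(1.414687) = 0.175990
  f(a) × f(c) < 0, new interval: [1.386875, 1.414687]
Iteration 6:
  c_6 = (1.386875 + 1.414687)/2 = 1.400781
  f(c_6) = f(1.400781) = 0.048620
  f(a) × f(c) < 0, new interval: [1.386875, 1.400781]
Iteration 7:
  c_7 = (1.386875 + 1.400781)/2 = 1.393828
  f(c_7) = f(1.393828) = -0.013352
  f(a) × f(c) ≥ 0, new interval: [1.393828, 1.400781]

After 7 iteration(s), the approximation is c_7 = 1.393828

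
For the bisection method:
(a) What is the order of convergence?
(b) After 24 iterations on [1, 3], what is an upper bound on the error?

(a) Bisection has linear (order 1) convergence; the error is halved each step.

(b) Error bound = (b-a)/2^n = (3 - 1)/2^{24}
    = 2/2^{24}

(a) 1 (linear); (b) error ≤ 1.19e-07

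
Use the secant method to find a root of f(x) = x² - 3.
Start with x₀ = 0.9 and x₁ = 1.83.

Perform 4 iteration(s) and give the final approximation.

f(x) = x² - 3
x₀ = 0.9, x₁ = 1.83

Secant formula: x_{n+1} = x_n - f(x_n)(x_n - x_{n-1})/(f(x_n) - f(x_{n-1}))

Iteration 1:
  f(0.900000) = -2.190000
  f(1.830000) = 0.348900
  x_2 = 1.830000 - 0.348900×(1.830000 - 0.900000)/(0.348900 - (-2.190000))
       = 1.702198
Iteration 2:
  f(1.830000) = 0.348900
  f(1.702198) = -0.102523
  x_3 = 1.702198 - (-0.102523)×(1.702198 - 1.830000)/(-0.102523 - 0.348900)
       = 1.731223
Iteration 3:
  f(1.702198) = -0.102523
  f(1.731223) = -0.002867
  x_4 = 1.731223 - (-0.002867)×(1.731223 - 1.702198)/(-0.002867 - (-0.102523))
       = 1.732058
Iteration 4:
  f(1.731223) = -0.002867
  f(1.732058) = 0.000025
  x_5 = 1.732058 - 0.000025×(1.732058 - 1.731223)/(0.000025 - (-0.002867))
       = 1.732051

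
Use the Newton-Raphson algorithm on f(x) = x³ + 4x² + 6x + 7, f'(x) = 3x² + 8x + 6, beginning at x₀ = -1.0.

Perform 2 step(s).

f(x) = x³ + 4x² + 6x + 7
f'(x) = 3x² + 8x + 6
x₀ = -1.0

Newton-Raphson formula: x_{n+1} = x_n - f(x_n)/f'(x_n)

Iteration 1:
  f(-1.000000) = 4.000000
  f'(-1.000000) = 1.000000
  x_1 = -1.000000 - 4.000000/1.000000 = -5.000000
Iteration 2:
  f(-5.000000) = -48.000000
  f'(-5.000000) = 41.000000
  x_2 = -5.000000 - (-48.000000)/41.000000 = -3.829268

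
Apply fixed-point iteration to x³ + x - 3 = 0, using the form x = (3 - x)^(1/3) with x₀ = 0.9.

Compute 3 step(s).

Equation: x³ + x - 3 = 0
Fixed-point form: x = (3 - x)^(1/3)
x₀ = 0.9

x_1 = g(0.900000) = 1.280579
x_2 = g(1.280579) = 1.198011
x_3 = g(1.198011) = 1.216888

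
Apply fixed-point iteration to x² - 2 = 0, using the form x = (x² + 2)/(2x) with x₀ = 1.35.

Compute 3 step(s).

Equation: x² - 2 = 0
Fixed-point form: x = (x² + 2)/(2x)
x₀ = 1.35

x_1 = g(1.350000) = 1.415741
x_2 = g(1.415741) = 1.414214
x_3 = g(1.414214) = 1.414214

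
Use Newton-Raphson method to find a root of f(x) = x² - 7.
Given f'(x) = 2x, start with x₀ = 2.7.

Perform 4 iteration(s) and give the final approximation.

f(x) = x² - 7
f'(x) = 2x
x₀ = 2.7

Newton-Raphson formula: x_{n+1} = x_n - f(x_n)/f'(x_n)

Iteration 1:
  f(2.700000) = 0.290000
  f'(2.700000) = 5.400000
  x_1 = 2.700000 - 0.290000/5.400000 = 2.646296
Iteration 2:
  f(2.646296) = 0.002884
  f'(2.646296) = 5.292593
  x_2 = 2.646296 - 0.002884/5.292593 = 2.645751
Iteration 3:
  f(2.645751) = 0.000000
  f'(2.645751) = 5.291503
  x_3 = 2.645751 - 0.000000/5.291503 = 2.645751
Iteration 4:
  f(2.645751) = 0.000000
  f'(2.645751) = 5.291503
  x_4 = 2.645751 - 0.000000/5.291503 = 2.645751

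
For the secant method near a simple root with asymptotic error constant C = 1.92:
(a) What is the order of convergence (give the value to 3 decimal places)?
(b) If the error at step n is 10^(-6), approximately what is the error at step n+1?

(a) Secant method has superlinear convergence with order φ = (1+√5)/2 ≈ 1.618.
    This means |e_{n+1}| ≈ C|e_n|^1.618.

(b) With |e_n| = 10^(-6) and C = 1.92:
    |e_{n+1}| ≈ 1.92 × (10^(-6))^1.618 = 1.92 × 10^(-9.71)

(a) ≈ 1.618 (golden ratio); (b) |e_{n+1}| ≈ 3.759e-10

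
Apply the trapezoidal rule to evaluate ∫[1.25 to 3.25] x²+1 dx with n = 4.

f(x) = x²+1
a = 1.25, b = 3.25, n = 4
h = (b - a)/n = 0.500000

Trapezoidal rule: (h/2)[f(x₀) + 2f(x₁) + 2f(x₂) + ... + f(xₙ)]

x_0 = 1.2500, f(x_0) = 2.562500, coefficient = 1
x_1 = 1.7500, f(x_1) = 4.062500, coefficient = 2
x_2 = 2.2500, f(x_2) = 6.062500, coefficient = 2
x_3 = 2.7500, f(x_3) = 8.562500, coefficient = 2
x_4 = 3.2500, f(x_4) = 11.562500, coefficient = 1

I ≈ (0.500000/2) × 51.500000 = 12.875000
Exact value: 12.791667
Error: 0.083333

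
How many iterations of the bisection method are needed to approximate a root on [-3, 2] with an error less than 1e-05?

We need (b-a)/2^n ≤ 1e-05
(2 - (-3))/2^n ≤ 1e-05
5/2^n ≤ 1e-05
2^n ≥ 500000
n ≥ log₂(500000) = 18.93
n ≥ 19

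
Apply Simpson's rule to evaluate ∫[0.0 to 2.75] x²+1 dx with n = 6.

f(x) = x²+1
a = 0.0, b = 2.75, n = 6
h = (b - a)/n = 0.458333

Simpson's rule: (h/3)[f(x₀) + 4f(x₁) + 2f(x₂) + ... + f(xₙ)]

x_0 = 0.0000, f(x_0) = 1.000000, coefficient = 1
x_1 = 0.4583, f(x_1) = 1.210069, coefficient = 4
x_2 = 0.9167, f(x_2) = 1.840278, coefficient = 2
x_3 = 1.3750, f(x_3) = 2.890625, coefficient = 4
x_4 = 1.8333, f(x_4) = 4.361111, coefficient = 2
x_5 = 2.2917, f(x_5) = 6.251736, coefficient = 4
x_6 = 2.7500, f(x_6) = 8.562500, coefficient = 1

I ≈ (0.458333/3) × 63.375000 = 9.682292
Exact value: 9.682292
Error: 0.000000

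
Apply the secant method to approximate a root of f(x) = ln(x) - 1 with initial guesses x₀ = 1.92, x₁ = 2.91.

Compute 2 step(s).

f(x) = ln(x) - 1
x₀ = 1.92, x₁ = 2.91

Secant formula: x_{n+1} = x_n - f(x_n)(x_n - x_{n-1})/(f(x_n) - f(x_{n-1}))

Iteration 1:
  f(1.920000) = -0.347675
  f(2.910000) = 0.068153
  x_2 = 2.910000 - 0.068153×(2.910000 - 1.920000)/(0.068153 - (-0.347675))
       = 2.747742
Iteration 2:
  f(2.910000) = 0.068153
  f(2.747742) = 0.010779
  x_3 = 2.747742 - 0.010779×(2.747742 - 2.910000)/(0.010779 - 0.068153)
       = 2.717257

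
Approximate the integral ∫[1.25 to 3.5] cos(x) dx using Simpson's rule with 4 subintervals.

f(x) = cos(x)
a = 1.25, b = 3.5, n = 4
h = (b - a)/n = 0.562500

Simpson's rule: (h/3)[f(x₀) + 4f(x₁) + 2f(x₂) + ... + f(xₙ)]

x_0 = 1.2500, f(x_0) = 0.315322, coefficient = 1
x_1 = 1.8125, f(x_1) = -0.239357, coefficient = 4
x_2 = 2.3750, f(x_2) = -0.720278, coefficient = 2
x_3 = 2.9375, f(x_3) = -0.979245, coefficient = 4
x_4 = 3.5000, f(x_4) = -0.936457, coefficient = 1

I ≈ (0.562500/3) × -6.936101 = -1.300519
Exact value: -1.299768
Error: 0.000751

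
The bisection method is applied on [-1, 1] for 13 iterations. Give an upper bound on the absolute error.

Bisection error bound: |error| ≤ (b-a)/2^n
|error| ≤ (1 - (-1))/2^13 = 2/2^13
|error| ≤ 0.0002441406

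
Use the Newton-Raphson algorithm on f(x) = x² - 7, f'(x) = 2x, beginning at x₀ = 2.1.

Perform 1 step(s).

f(x) = x² - 7
f'(x) = 2x
x₀ = 2.1

Newton-Raphson formula: x_{n+1} = x_n - f(x_n)/f'(x_n)

Iteration 1:
  f(2.100000) = -2.590000
  f'(2.100000) = 4.200000
  x_1 = 2.100000 - (-2.590000)/4.200000 = 2.716667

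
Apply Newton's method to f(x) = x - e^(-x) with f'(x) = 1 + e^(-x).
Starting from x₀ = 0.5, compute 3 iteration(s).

f(x) = x - e^(-x)
f'(x) = 1 + e^(-x)
x₀ = 0.5

Newton-Raphson formula: x_{n+1} = x_n - f(x_n)/f'(x_n)

Iteration 1:
  f(0.500000) = -0.106531
  f'(0.500000) = 1.606531
  x_1 = 0.500000 - (-0.106531)/1.606531 = 0.566311
Iteration 2:
  f(0.566311) = -0.001305
  f'(0.566311) = 1.567616
  x_2 = 0.566311 - (-0.001305)/1.567616 = 0.567143
Iteration 3:
  f(0.567143) = 0.000000
  f'(0.567143) = 1.567143
  x_3 = 0.567143 - 0.000000/1.567143 = 0.567143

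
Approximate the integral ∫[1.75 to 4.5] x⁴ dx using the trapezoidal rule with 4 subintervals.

f(x) = x⁴
a = 1.75, b = 4.5, n = 4
h = (b - a)/n = 0.687500

Trapezoidal rule: (h/2)[f(x₀) + 2f(x₁) + 2f(x₂) + ... + f(xₙ)]

x_0 = 1.7500, f(x_0) = 9.378906, coefficient = 1
x_1 = 2.4375, f(x_1) = 35.300308, coefficient = 2
x_2 = 3.1250, f(x_2) = 95.367432, coefficient = 2
x_3 = 3.8125, f(x_3) = 211.270767, coefficient = 2
x_4 = 4.5000, f(x_4) = 410.062500, coefficient = 1

I ≈ (0.687500/2) × 1103.318420 = 379.265707
Exact value: 365.773633
Error: 13.492074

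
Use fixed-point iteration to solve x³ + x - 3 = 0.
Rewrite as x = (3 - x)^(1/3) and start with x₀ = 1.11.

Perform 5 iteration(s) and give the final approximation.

Equation: x³ + x - 3 = 0
Fixed-point form: x = (3 - x)^(1/3)
x₀ = 1.11

x_1 = g(1.110000) = 1.236386
x_2 = g(1.236386) = 1.208188
x_3 = g(1.208188) = 1.214593
x_4 = g(1.214593) = 1.213144
x_5 = g(1.213144) = 1.213472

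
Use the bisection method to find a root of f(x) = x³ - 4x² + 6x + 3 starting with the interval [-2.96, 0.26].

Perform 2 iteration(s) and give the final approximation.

f(x) = x³ - 4x² + 6x + 3
Initial interval: [-2.96, 0.26]

Iteration 1:
  c_1 = (-2.960000 + 0.260000)/2 = -1.350000
  f(c_1) = f(-1.350000) = -14.850375
  f(a) × f(c) ≥ 0, new interval: [-1.350000, 0.260000]
Iteration 2:
  c_2 = (-1.350000 + 0.260000)/2 = -0.545000
  f(c_2) = f(-0.545000) = -1.619979
  f(a) × f(c) ≥ 0, new interval: [-0.545000, 0.260000]

After 2 iteration(s), the approximation is c_2 = -0.545000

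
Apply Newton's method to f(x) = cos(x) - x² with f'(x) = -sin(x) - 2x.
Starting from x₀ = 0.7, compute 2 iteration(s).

f(x) = cos(x) - x²
f'(x) = -sin(x) - 2x
x₀ = 0.7

Newton-Raphson formula: x_{n+1} = x_n - f(x_n)/f'(x_n)

Iteration 1:
  f(0.700000) = 0.274842
  f'(0.700000) = -2.044218
  x_1 = 0.700000 - 0.274842/(-2.044218) = 0.834449
Iteration 2:
  f(0.834449) = -0.024718
  f'(0.834449) = -2.409823
  x_2 = 0.834449 - (-0.024718)/(-2.409823) = 0.824191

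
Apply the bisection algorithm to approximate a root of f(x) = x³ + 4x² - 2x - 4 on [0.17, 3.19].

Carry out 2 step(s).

f(x) = x³ + 4x² - 2x - 4
Initial interval: [0.17, 3.19]

Iteration 1:
  c_1 = (0.170000 + 3.190000)/2 = 1.680000
  f(c_1) = f(1.680000) = 8.671232
  f(a) × f(c) < 0, new interval: [0.170000, 1.680000]
Iteration 2:
  c_2 = (0.170000 + 1.680000)/2 = 0.925000
  f(c_2) = f(0.925000) = -1.636047
  f(a) × f(c) ≥ 0, new interval: [0.925000, 1.680000]

After 2 iteration(s), the approximation is c_2 = 0.925000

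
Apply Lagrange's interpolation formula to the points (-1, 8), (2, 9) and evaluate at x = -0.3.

Lagrange interpolation formula:
P(x) = Σ yᵢ × Lᵢ(x)
where Lᵢ(x) = Π_{j≠i} (x - xⱼ)/(xᵢ - xⱼ)

L_0(-0.3) = (-0.3 - 2)/(-1 - 2) = 0.766667
L_1(-0.3) = (-0.3 - (-1))/(2 - (-1)) = 0.233333

P(-0.3) = 8×L_0(-0.3) + 9×L_1(-0.3)
P(-0.3) = 8.233333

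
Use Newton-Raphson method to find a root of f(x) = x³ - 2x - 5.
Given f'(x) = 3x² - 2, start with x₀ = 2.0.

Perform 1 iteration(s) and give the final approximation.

f(x) = x³ - 2x - 5
f'(x) = 3x² - 2
x₀ = 2.0

Newton-Raphson formula: x_{n+1} = x_n - f(x_n)/f'(x_n)

Iteration 1:
  f(2.000000) = -1.000000
  f'(2.000000) = 10.000000
  x_1 = 2.000000 - (-1.000000)/10.000000 = 2.100000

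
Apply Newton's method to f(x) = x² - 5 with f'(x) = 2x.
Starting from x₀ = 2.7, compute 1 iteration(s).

f(x) = x² - 5
f'(x) = 2x
x₀ = 2.7

Newton-Raphson formula: x_{n+1} = x_n - f(x_n)/f'(x_n)

Iteration 1:
  f(2.700000) = 2.290000
  f'(2.700000) = 5.400000
  x_1 = 2.700000 - 2.290000/5.400000 = 2.275926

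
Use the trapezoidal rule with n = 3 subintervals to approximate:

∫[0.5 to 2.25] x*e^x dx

f(x) = x*e^x
a = 0.5, b = 2.25, n = 3
h = (b - a)/n = 0.583333

Trapezoidal rule: (h/2)[f(x₀) + 2f(x₁) + 2f(x₂) + ... + f(xₙ)]

x_0 = 0.5000, f(x_0) = 0.824361, coefficient = 1
x_1 = 1.0833, f(x_1) = 3.200721, coefficient = 2
x_2 = 1.6667, f(x_2) = 8.824150, coefficient = 2
x_3 = 2.2500, f(x_3) = 21.347406, coefficient = 1

I ≈ (0.583333/2) × 46.221508 = 13.481273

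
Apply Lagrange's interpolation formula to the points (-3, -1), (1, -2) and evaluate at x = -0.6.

Lagrange interpolation formula:
P(x) = Σ yᵢ × Lᵢ(x)
where Lᵢ(x) = Π_{j≠i} (x - xⱼ)/(xᵢ - xⱼ)

L_0(-0.6) = (-0.6 - 1)/(-3 - 1) = 0.400000
L_1(-0.6) = (-0.6 - (-3))/(1 - (-3)) = 0.600000

P(-0.6) = (-1)×L_0(-0.6) + (-2)×L_1(-0.6)
P(-0.6) = -1.600000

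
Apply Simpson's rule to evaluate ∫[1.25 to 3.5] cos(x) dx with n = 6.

f(x) = cos(x)
a = 1.25, b = 3.5, n = 6
h = (b - a)/n = 0.375000

Simpson's rule: (h/3)[f(x₀) + 4f(x₁) + 2f(x₂) + ... + f(xₙ)]

x_0 = 1.2500, f(x_0) = 0.315322, coefficient = 1
x_1 = 1.6250, f(x_1) = -0.054177, coefficient = 4
x_2 = 2.0000, f(x_2) = -0.416147, coefficient = 2
x_3 = 2.3750, f(x_3) = -0.720278, coefficient = 4
x_4 = 2.7500, f(x_4) = -0.924302, coefficient = 2
x_5 = 3.1250, f(x_5) = -0.999862, coefficient = 4
x_6 = 3.5000, f(x_6) = -0.936457, coefficient = 1

I ≈ (0.375000/3) × -10.399305 = -1.299913
Exact value: -1.299768
Error: 0.000145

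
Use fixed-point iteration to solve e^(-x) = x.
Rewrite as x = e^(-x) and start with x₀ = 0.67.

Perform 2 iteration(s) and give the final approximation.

Equation: e^(-x) = x
Fixed-point form: x = e^(-x)
x₀ = 0.67

x_1 = g(0.670000) = 0.511709
x_2 = g(0.511709) = 0.599470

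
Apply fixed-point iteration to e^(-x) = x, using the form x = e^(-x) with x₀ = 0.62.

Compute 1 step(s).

Equation: e^(-x) = x
Fixed-point form: x = e^(-x)
x₀ = 0.62

x_1 = g(0.620000) = 0.537944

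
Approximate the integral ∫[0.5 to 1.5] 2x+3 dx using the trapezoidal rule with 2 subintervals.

f(x) = 2x+3
a = 0.5, b = 1.5, n = 2
h = (b - a)/n = 0.500000

Trapezoidal rule: (h/2)[f(x₀) + 2f(x₁) + 2f(x₂) + ... + f(xₙ)]

x_0 = 0.5000, f(x_0) = 4.000000, coefficient = 1
x_1 = 1.0000, f(x_1) = 5.000000, coefficient = 2
x_2 = 1.5000, f(x_2) = 6.000000, coefficient = 1

I ≈ (0.500000/2) × 20.000000 = 5.000000
Exact value: 5.000000
Error: 0.000000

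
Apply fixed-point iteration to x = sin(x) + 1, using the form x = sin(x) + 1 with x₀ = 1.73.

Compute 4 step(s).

Equation: x = sin(x) + 1
Fixed-point form: x = sin(x) + 1
x₀ = 1.73

x_1 = g(1.730000) = 1.987354
x_2 = g(1.987354) = 1.914487
x_3 = g(1.914487) = 1.941517
x_4 = g(1.941517) = 1.932066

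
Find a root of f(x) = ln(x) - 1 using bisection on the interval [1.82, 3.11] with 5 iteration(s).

f(x) = ln(x) - 1
Initial interval: [1.82, 3.11]

Iteration 1:
  c_1 = (1.820000 + 3.110000)/2 = 2.465000
  f(c_1) = f(2.465000) = -0.097808
  f(a) × f(c) ≥ 0, new interval: [2.465000, 3.110000]
Iteration 2:
  c_2 = (2.465000 + 3.110000)/2 = 2.787500
  f(c_2) = f(2.787500) = 0.025145
  f(a) × f(c) < 0, new interval: [2.465000, 2.787500]
Iteration 3:
  c_3 = (2.465000 + 2.787500)/2 = 2.626250
  f(c_3) = f(2.626250) = -0.034443
  f(a) × f(c) ≥ 0, new interval: [2.626250, 2.787500]
Iteration 4:
  c_4 = (2.626250 + 2.787500)/2 = 2.706875
  f(c_4) = f(2.706875) = -0.004205
  f(a) × f(c) ≥ 0, new interval: [2.706875, 2.787500]
Iteration 5:
  c_5 = (2.706875 + 2.787500)/2 = 2.747187
  f(c_5) = f(2.747187) = 0.010578
  f(a) × f(c) < 0, new interval: [2.706875, 2.747187]

After 5 iteration(s), the approximation is c_5 = 2.747187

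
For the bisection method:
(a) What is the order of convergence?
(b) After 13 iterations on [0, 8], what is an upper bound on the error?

(a) Bisection has linear (order 1) convergence; the error is halved each step.

(b) Error bound = (b-a)/2^n = (8 - 0)/2^{13}
    = 8/2^{13}

(a) 1 (linear); (b) error ≤ 9.77e-04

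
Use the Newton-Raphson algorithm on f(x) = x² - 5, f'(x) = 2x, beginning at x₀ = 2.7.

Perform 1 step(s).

f(x) = x² - 5
f'(x) = 2x
x₀ = 2.7

Newton-Raphson formula: x_{n+1} = x_n - f(x_n)/f'(x_n)

Iteration 1:
  f(2.700000) = 2.290000
  f'(2.700000) = 5.400000
  x_1 = 2.700000 - 2.290000/5.400000 = 2.275926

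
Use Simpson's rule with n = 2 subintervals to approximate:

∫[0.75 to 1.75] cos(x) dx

f(x) = cos(x)
a = 0.75, b = 1.75, n = 2
h = (b - a)/n = 0.500000

Simpson's rule: (h/3)[f(x₀) + 4f(x₁) + 2f(x₂) + ... + f(xₙ)]

x_0 = 0.7500, f(x_0) = 0.731689, coefficient = 1
x_1 = 1.2500, f(x_1) = 0.315322, coefficient = 4
x_2 = 1.7500, f(x_2) = -0.178246, coefficient = 1

I ≈ (0.500000/3) × 1.814732 = 0.302455
Exact value: 0.302347
Error: 0.000108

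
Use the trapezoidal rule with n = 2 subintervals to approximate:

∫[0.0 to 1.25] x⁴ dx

f(x) = x⁴
a = 0.0, b = 1.25, n = 2
h = (b - a)/n = 0.625000

Trapezoidal rule: (h/2)[f(x₀) + 2f(x₁) + 2f(x₂) + ... + f(xₙ)]

x_0 = 0.0000, f(x_0) = 0.000000, coefficient = 1
x_1 = 0.6250, f(x_1) = 0.152588, coefficient = 2
x_2 = 1.2500, f(x_2) = 2.441406, coefficient = 1

I ≈ (0.625000/2) × 2.746582 = 0.858307
Exact value: 0.610352
Error: 0.247955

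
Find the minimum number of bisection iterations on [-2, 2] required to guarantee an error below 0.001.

We need (b-a)/2^n ≤ 0.001
(2 - (-2))/2^n ≤ 0.001
4/2^n ≤ 0.001
2^n ≥ 4000
n ≥ log₂(4000) = 11.97
n ≥ 12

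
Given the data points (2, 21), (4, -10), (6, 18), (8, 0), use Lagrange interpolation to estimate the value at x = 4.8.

Lagrange interpolation formula:
P(x) = Σ yᵢ × Lᵢ(x)
where Lᵢ(x) = Π_{j≠i} (x - xⱼ)/(xᵢ - xⱼ)

L_0(4.8) = (4.8 - 4)/(2 - 4) × (4.8 - 6)/(2 - 6) × (4.8 - 8)/(2 - 8) = -0.064000
L_1(4.8) = (4.8 - 2)/(4 - 2) × (4.8 - 6)/(4 - 6) × (4.8 - 8)/(4 - 8) = 0.672000
L_2(4.8) = (4.8 - 2)/(6 - 2) × (4.8 - 4)/(6 - 4) × (4.8 - 8)/(6 - 8) = 0.448000
L_3(4.8) = (4.8 - 2)/(8 - 2) × (4.8 - 4)/(8 - 4) × (4.8 - 6)/(8 - 6) = -0.056000

P(4.8) = 21×L_0(4.8) + (-10)×L_1(4.8) + 18×L_2(4.8) + 0×L_3(4.8)
P(4.8) = 0.000000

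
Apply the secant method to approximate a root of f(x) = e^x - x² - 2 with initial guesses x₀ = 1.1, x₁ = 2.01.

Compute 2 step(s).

f(x) = e^x - x² - 2
x₀ = 1.1, x₁ = 2.01

Secant formula: x_{n+1} = x_n - f(x_n)(x_n - x_{n-1})/(f(x_n) - f(x_{n-1}))

Iteration 1:
  f(1.100000) = -0.205834
  f(2.010000) = 1.423217
  x_2 = 2.010000 - 1.423217×(2.010000 - 1.100000)/(1.423217 - (-0.205834))
       = 1.214980
Iteration 2:
  f(2.010000) = 1.423217
  f(1.214980) = -0.105949
  x_3 = 1.214980 - (-0.105949)×(1.214980 - 2.010000)/(-0.105949 - 1.423217)
       = 1.270064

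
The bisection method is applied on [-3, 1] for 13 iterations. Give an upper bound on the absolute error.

Bisection error bound: |error| ≤ (b-a)/2^n
|error| ≤ (1 - (-3))/2^13 = 4/2^13
|error| ≤ 0.0004882812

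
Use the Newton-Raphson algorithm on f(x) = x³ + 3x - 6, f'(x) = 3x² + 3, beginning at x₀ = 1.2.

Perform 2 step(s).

f(x) = x³ + 3x - 6
f'(x) = 3x² + 3
x₀ = 1.2

Newton-Raphson formula: x_{n+1} = x_n - f(x_n)/f'(x_n)

Iteration 1:
  f(1.200000) = -0.672000
  f'(1.200000) = 7.320000
  x_1 = 1.200000 - (-0.672000)/7.320000 = 1.291803
Iteration 2:
  f(1.291803) = 0.031114
  f'(1.291803) = 8.006267
  x_2 = 1.291803 - 0.031114/8.006267 = 1.287917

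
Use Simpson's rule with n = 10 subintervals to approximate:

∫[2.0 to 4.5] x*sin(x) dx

f(x) = x*sin(x)
a = 2.0, b = 4.5, n = 10
h = (b - a)/n = 0.250000

Simpson's rule: (h/3)[f(x₀) + 4f(x₁) + 2f(x₂) + ... + f(xₙ)]

x_0 = 2.0000, f(x_0) = 1.818595, coefficient = 1
x_1 = 2.2500, f(x_1) = 1.750665, coefficient = 4
x_2 = 2.5000, f(x_2) = 1.496180, coefficient = 2
x_3 = 2.7500, f(x_3) = 1.049568, coefficient = 4
x_4 = 3.0000, f(x_4) = 0.423360, coefficient = 2
x_5 = 3.2500, f(x_5) = -0.351634, coefficient = 4
x_6 = 3.5000, f(x_6) = -1.227741, coefficient = 2
x_7 = 3.7500, f(x_7) = -2.143355, coefficient = 4
x_8 = 4.0000, f(x_8) = -3.027210, coefficient = 2
x_9 = 4.2500, f(x_9) = -3.803705, coefficient = 4
x_10 = 4.5000, f(x_10) = -4.398886, coefficient = 1

I ≈ (0.250000/3) × -21.244958 = -1.770413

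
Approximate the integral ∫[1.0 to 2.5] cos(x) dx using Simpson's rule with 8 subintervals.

f(x) = cos(x)
a = 1.0, b = 2.5, n = 8
h = (b - a)/n = 0.187500

Simpson's rule: (h/3)[f(x₀) + 4f(x₁) + 2f(x₂) + ... + f(xₙ)]

x_0 = 1.0000, f(x_0) = 0.540302, coefficient = 1
x_1 = 1.1875, f(x_1) = 0.373980, coefficient = 4
x_2 = 1.3750, f(x_2) = 0.194548, coefficient = 2
x_3 = 1.5625, f(x_3) = 0.008296, coefficient = 4
x_4 = 1.7500, f(x_4) = -0.178246, coefficient = 2
x_5 = 1.9375, f(x_5) = -0.358540, coefficient = 4
x_6 = 2.1250, f(x_6) = -0.526266, coefficient = 2
x_7 = 2.3125, f(x_7) = -0.675545, coefficient = 4
x_8 = 2.5000, f(x_8) = -0.801144, coefficient = 1

I ≈ (0.187500/3) × -3.888008 = -0.243001
Exact value: -0.242999
Error: 0.000002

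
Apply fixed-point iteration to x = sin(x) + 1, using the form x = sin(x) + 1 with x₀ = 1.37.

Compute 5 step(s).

Equation: x = sin(x) + 1
Fixed-point form: x = sin(x) + 1
x₀ = 1.37

x_1 = g(1.370000) = 1.979908
x_2 = g(1.979908) = 1.917475
x_3 = g(1.917475) = 1.940507
x_4 = g(1.940507) = 1.932432
x_5 = g(1.932432) = 1.935319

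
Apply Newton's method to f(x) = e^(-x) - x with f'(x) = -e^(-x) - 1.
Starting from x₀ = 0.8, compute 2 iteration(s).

f(x) = e^(-x) - x
f'(x) = -e^(-x) - 1
x₀ = 0.8

Newton-Raphson formula: x_{n+1} = x_n - f(x_n)/f'(x_n)

Iteration 1:
  f(0.800000) = -0.350671
  f'(0.800000) = -1.449329
  x_1 = 0.800000 - (-0.350671)/(-1.449329) = 0.558046
Iteration 2:
  f(0.558046) = 0.014280
  f'(0.558046) = -1.572326
  x_2 = 0.558046 - 0.014280/(-1.572326) = 0.567128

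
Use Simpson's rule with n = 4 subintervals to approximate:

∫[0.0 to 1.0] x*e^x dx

f(x) = x*e^x
a = 0.0, b = 1.0, n = 4
h = (b - a)/n = 0.250000

Simpson's rule: (h/3)[f(x₀) + 4f(x₁) + 2f(x₂) + ... + f(xₙ)]

x_0 = 0.0000, f(x_0) = 0.000000, coefficient = 1
x_1 = 0.2500, f(x_1) = 0.321006, coefficient = 4
x_2 = 0.5000, f(x_2) = 0.824361, coefficient = 2
x_3 = 0.7500, f(x_3) = 1.587750, coefficient = 4
x_4 = 1.0000, f(x_4) = 2.718282, coefficient = 1

I ≈ (0.250000/3) × 12.002029 = 1.000169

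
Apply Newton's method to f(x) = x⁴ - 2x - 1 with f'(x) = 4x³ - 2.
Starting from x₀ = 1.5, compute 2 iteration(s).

f(x) = x⁴ - 2x - 1
f'(x) = 4x³ - 2
x₀ = 1.5

Newton-Raphson formula: x_{n+1} = x_n - f(x_n)/f'(x_n)

Iteration 1:
  f(1.500000) = 1.062500
  f'(1.500000) = 11.500000
  x_1 = 1.500000 - 1.062500/11.500000 = 1.407609
Iteration 2:
  f(1.407609) = 0.110579
  f'(1.407609) = 9.155931
  x_2 = 1.407609 - 0.110579/9.155931 = 1.395531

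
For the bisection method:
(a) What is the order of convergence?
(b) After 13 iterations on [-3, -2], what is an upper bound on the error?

(a) Bisection has linear (order 1) convergence; the error is halved each step.

(b) Error bound = (b-a)/2^n = (-2 - (-3))/2^{13}
    = 1/2^{13}

(a) 1 (linear); (b) error ≤ 1.22e-04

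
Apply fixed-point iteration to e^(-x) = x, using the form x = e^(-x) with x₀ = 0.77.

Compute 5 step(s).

Equation: e^(-x) = x
Fixed-point form: x = e^(-x)
x₀ = 0.77

x_1 = g(0.770000) = 0.463013
x_2 = g(0.463013) = 0.629384
x_3 = g(0.629384) = 0.532920
x_4 = g(0.532920) = 0.586889
x_5 = g(0.586889) = 0.556055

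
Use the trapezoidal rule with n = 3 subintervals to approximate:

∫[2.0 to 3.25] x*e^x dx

f(x) = x*e^x
a = 2.0, b = 3.25, n = 3
h = (b - a)/n = 0.416667

Trapezoidal rule: (h/2)[f(x₀) + 2f(x₁) + 2f(x₂) + ... + f(xₙ)]

x_0 = 2.0000, f(x_0) = 14.778112, coefficient = 1
x_1 = 2.4167, f(x_1) = 27.087053, coefficient = 2
x_2 = 2.8333, f(x_2) = 48.172446, coefficient = 2
x_3 = 3.2500, f(x_3) = 83.818605, coefficient = 1

I ≈ (0.416667/2) × 249.115715 = 51.899107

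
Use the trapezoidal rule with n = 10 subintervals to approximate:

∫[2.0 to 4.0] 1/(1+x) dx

f(x) = 1/(1+x)
a = 2.0, b = 4.0, n = 10
h = (b - a)/n = 0.200000

Trapezoidal rule: (h/2)[f(x₀) + 2f(x₁) + 2f(x₂) + ... + f(xₙ)]

x_0 = 2.0000, f(x_0) = 0.333333, coefficient = 1
x_1 = 2.2000, f(x_1) = 0.312500, coefficient = 2
x_2 = 2.4000, f(x_2) = 0.294118, coefficient = 2
x_3 = 2.6000, f(x_3) = 0.277778, coefficient = 2
x_4 = 2.8000, f(x_4) = 0.263158, coefficient = 2
x_5 = 3.0000, f(x_5) = 0.250000, coefficient = 2
x_6 = 3.2000, f(x_6) = 0.238095, coefficient = 2
x_7 = 3.4000, f(x_7) = 0.227273, coefficient = 2
x_8 = 3.6000, f(x_8) = 0.217391, coefficient = 2
x_9 = 3.8000, f(x_9) = 0.208333, coefficient = 2
x_10 = 4.0000, f(x_10) = 0.200000, coefficient = 1

I ≈ (0.200000/2) × 5.110625 = 0.511063
Exact value: 0.510826
Error: 0.000237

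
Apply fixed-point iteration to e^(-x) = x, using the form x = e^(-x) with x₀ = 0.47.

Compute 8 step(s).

Equation: e^(-x) = x
Fixed-point form: x = e^(-x)
x₀ = 0.47

x_1 = g(0.470000) = 0.625002
x_2 = g(0.625002) = 0.535260
x_3 = g(0.535260) = 0.585517
x_4 = g(0.585517) = 0.556818
x_5 = g(0.556818) = 0.573030
x_6 = g(0.573030) = 0.563815
x_7 = g(0.563815) = 0.569034
x_8 = g(0.569034) = 0.566072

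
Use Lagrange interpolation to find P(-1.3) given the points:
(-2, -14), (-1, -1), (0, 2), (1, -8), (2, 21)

Lagrange interpolation formula:
P(x) = Σ yᵢ × Lᵢ(x)
where Lᵢ(x) = Π_{j≠i} (x - xⱼ)/(xᵢ - xⱼ)

L_0(-1.3) = (-1.3 - (-1))/(-2 - (-1)) × (-1.3 - 0)/(-2 - 0) × (-1.3 - 1)/(-2 - 1) × (-1.3 - 2)/(-2 - 2) = 0.123338
L_1(-1.3) = (-1.3 - (-2))/(-1 - (-2)) × (-1.3 - 0)/(-1 - 0) × (-1.3 - 1)/(-1 - 1) × (-1.3 - 2)/(-1 - 2) = 1.151150
L_2(-1.3) = (-1.3 - (-2))/(0 - (-2)) × (-1.3 - (-1))/(0 - (-1)) × (-1.3 - 1)/(0 - 1) × (-1.3 - 2)/(0 - 2) = -0.398475
L_3(-1.3) = (-1.3 - (-2))/(1 - (-2)) × (-1.3 - (-1))/(1 - (-1)) × (-1.3 - 0)/(1 - 0) × (-1.3 - 2)/(1 - 2) = 0.150150
L_4(-1.3) = (-1.3 - (-2))/(2 - (-2)) × (-1.3 - (-1))/(2 - (-1)) × (-1.3 - 0)/(2 - 0) × (-1.3 - 1)/(2 - 1) = -0.026163

P(-1.3) = (-14)×L_0(-1.3) + (-1)×L_1(-1.3) + 2×L_2(-1.3) + (-8)×L_3(-1.3) + 21×L_4(-1.3)
P(-1.3) = -5.425438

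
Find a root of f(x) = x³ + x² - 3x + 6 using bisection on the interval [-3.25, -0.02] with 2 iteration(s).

f(x) = x³ + x² - 3x + 6
Initial interval: [-3.25, -0.02]

Iteration 1:
  c_1 = (-3.250000 + (-0.020000))/2 = -1.635000
  f(c_1) = f(-1.635000) = 9.207502
  f(a) × f(c) < 0, new interval: [-3.250000, -1.635000]
Iteration 2:
  c_2 = (-3.250000 + (-1.635000))/2 = -2.442500
  f(c_2) = f(-2.442500) = 4.721824
  f(a) × f(c) < 0, new interval: [-3.250000, -2.442500]

After 2 iteration(s), the approximation is c_2 = -2.442500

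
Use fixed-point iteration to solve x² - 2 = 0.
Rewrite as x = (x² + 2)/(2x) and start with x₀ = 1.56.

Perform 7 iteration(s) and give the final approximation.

Equation: x² - 2 = 0
Fixed-point form: x = (x² + 2)/(2x)
x₀ = 1.56

x_1 = g(1.560000) = 1.421026
x_2 = g(1.421026) = 1.414230
x_3 = g(1.414230) = 1.414214
x_4 = g(1.414214) = 1.414214
x_5 = g(1.414214) = 1.414214
x_6 = g(1.414214) = 1.414214
x_7 = g(1.414214) = 1.414214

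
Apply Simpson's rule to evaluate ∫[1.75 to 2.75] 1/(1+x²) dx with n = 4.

f(x) = 1/(1+x²)
a = 1.75, b = 2.75, n = 4
h = (b - a)/n = 0.250000

Simpson's rule: (h/3)[f(x₀) + 4f(x₁) + 2f(x₂) + ... + f(xₙ)]

x_0 = 1.7500, f(x_0) = 0.246154, coefficient = 1
x_1 = 2.0000, f(x_1) = 0.200000, coefficient = 4
x_2 = 2.2500, f(x_2) = 0.164948, coefficient = 2
x_3 = 2.5000, f(x_3) = 0.137931, coefficient = 4
x_4 = 2.7500, f(x_4) = 0.116788, coefficient = 1

I ≈ (0.250000/3) × 2.044563 = 0.170380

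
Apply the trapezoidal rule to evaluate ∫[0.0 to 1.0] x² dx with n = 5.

f(x) = x²
a = 0.0, b = 1.0, n = 5
h = (b - a)/n = 0.200000

Trapezoidal rule: (h/2)[f(x₀) + 2f(x₁) + 2f(x₂) + ... + f(xₙ)]

x_0 = 0.0000, f(x_0) = 0.000000, coefficient = 1
x_1 = 0.2000, f(x_1) = 0.040000, coefficient = 2
x_2 = 0.4000, f(x_2) = 0.160000, coefficient = 2
x_3 = 0.6000, f(x_3) = 0.360000, coefficient = 2
x_4 = 0.8000, f(x_4) = 0.640000, coefficient = 2
x_5 = 1.0000, f(x_5) = 1.000000, coefficient = 1

I ≈ (0.200000/2) × 3.400000 = 0.340000
Exact value: 0.333333
Error: 0.006667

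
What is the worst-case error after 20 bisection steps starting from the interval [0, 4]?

Bisection error bound: |error| ≤ (b-a)/2^n
|error| ≤ (4 - 0)/2^20 = 4/2^20
|error| ≤ 0.0000038147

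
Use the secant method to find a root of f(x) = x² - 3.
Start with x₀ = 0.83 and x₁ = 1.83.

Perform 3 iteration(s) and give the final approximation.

f(x) = x² - 3
x₀ = 0.83, x₁ = 1.83

Secant formula: x_{n+1} = x_n - f(x_n)(x_n - x_{n-1})/(f(x_n) - f(x_{n-1}))

Iteration 1:
  f(0.830000) = -2.311100
  f(1.830000) = 0.348900
  x_2 = 1.830000 - 0.348900×(1.830000 - 0.830000)/(0.348900 - (-2.311100))
       = 1.698835
Iteration 2:
  f(1.830000) = 0.348900
  f(1.698835) = -0.113961
  x_3 = 1.698835 - (-0.113961)×(1.698835 - 1.830000)/(-0.113961 - 0.348900)
       = 1.731129
Iteration 3:
  f(1.698835) = -0.113961
  f(1.731129) = -0.003193
  x_4 = 1.731129 - (-0.003193)×(1.731129 - 1.698835)/(-0.003193 - (-0.113961))
       = 1.732060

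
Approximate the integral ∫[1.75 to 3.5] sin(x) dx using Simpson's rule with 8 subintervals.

f(x) = sin(x)
a = 1.75, b = 3.5, n = 8
h = (b - a)/n = 0.218750

Simpson's rule: (h/3)[f(x₀) + 4f(x₁) + 2f(x₂) + ... + f(xₙ)]

x_0 = 1.7500, f(x_0) = 0.983986, coefficient = 1
x_1 = 1.9688, f(x_1) = 0.921856, coefficient = 4
x_2 = 2.1875, f(x_2) = 0.815789, coefficient = 2
x_3 = 2.4062, f(x_3) = 0.670841, coefficient = 4
x_4 = 2.6250, f(x_4) = 0.493920, coefficient = 2
x_5 = 2.8438, f(x_5) = 0.293459, coefficient = 4
x_6 = 3.0625, f(x_6) = 0.079010, coefficient = 2
x_7 = 3.2812, f(x_7) = -0.139204, coefficient = 4
x_8 = 3.5000, f(x_8) = -0.350783, coefficient = 1

I ≈ (0.218750/3) × 10.398450 = 0.758220
Exact value: 0.758211
Error: 0.000010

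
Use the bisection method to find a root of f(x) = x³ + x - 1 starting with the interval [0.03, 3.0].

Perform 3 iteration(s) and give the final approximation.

f(x) = x³ + x - 1
Initial interval: [0.03, 3.0]

Iteration 1:
  c_1 = (0.030000 + 3.000000)/2 = 1.515000
  f(c_1) = f(1.515000) = 3.992266
  f(a) × f(c) < 0, new interval: [0.030000, 1.515000]
Iteration 2:
  c_2 = (0.030000 + 1.515000)/2 = 0.772500
  f(c_2) = f(0.772500) = 0.233494
  f(a) × f(c) < 0, new interval: [0.030000, 0.772500]
Iteration 3:
  c_3 = (0.030000 + 0.772500)/2 = 0.401250
  f(c_3) = f(0.401250) = -0.534148
  f(a) × f(c) ≥ 0, new interval: [0.401250, 0.772500]

After 3 iteration(s), the approximation is c_3 = 0.401250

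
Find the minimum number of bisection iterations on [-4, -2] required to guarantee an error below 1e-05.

We need (b-a)/2^n ≤ 1e-05
(-2 - (-4))/2^n ≤ 1e-05
2/2^n ≤ 1e-05
2^n ≥ 200000
n ≥ log₂(200000) = 17.61
n ≥ 18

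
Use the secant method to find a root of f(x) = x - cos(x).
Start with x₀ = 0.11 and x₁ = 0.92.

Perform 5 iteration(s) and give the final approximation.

f(x) = x - cos(x)
x₀ = 0.11, x₁ = 0.92

Secant formula: x_{n+1} = x_n - f(x_n)(x_n - x_{n-1})/(f(x_n) - f(x_{n-1}))

Iteration 1:
  f(0.110000) = -0.883956
  f(0.920000) = 0.314180
  x_2 = 0.920000 - 0.314180×(0.920000 - 0.110000)/(0.314180 - (-0.883956))
       = 0.707599
Iteration 2:
  f(0.920000) = 0.314180
  f(0.707599) = -0.052326
  x_3 = 0.707599 - (-0.052326)×(0.707599 - 0.920000)/(-0.052326 - 0.314180)
       = 0.737923
Iteration 3:
  f(0.707599) = -0.052326
  f(0.737923) = -0.001944
  x_4 = 0.737923 - (-0.001944)×(0.737923 - 0.707599)/(-0.001944 - (-0.052326))
       = 0.739093
Iteration 4:
  f(0.737923) = -0.001944
  f(0.739093) = 0.000014
  x_5 = 0.739093 - 0.000014×(0.739093 - 0.737923)/(0.000014 - (-0.001944))
       = 0.739085
Iteration 5:
  f(0.739093) = 0.000014
  f(0.739085) = 0.000000
  x_6 = 0.739085 - 0.000000×(0.739085 - 0.739093)/(0.000000 - 0.000014)
       = 0.739085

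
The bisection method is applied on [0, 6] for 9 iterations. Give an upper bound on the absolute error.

Bisection error bound: |error| ≤ (b-a)/2^n
|error| ≤ (6 - 0)/2^9 = 6/2^9
|error| ≤ 0.0117187500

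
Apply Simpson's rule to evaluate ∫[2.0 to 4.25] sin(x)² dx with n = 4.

f(x) = sin(x)²
a = 2.0, b = 4.25, n = 4
h = (b - a)/n = 0.562500

Simpson's rule: (h/3)[f(x₀) + 4f(x₁) + 2f(x₂) + ... + f(xₙ)]

x_0 = 2.0000, f(x_0) = 0.826822, coefficient = 1
x_1 = 2.5625, f(x_1) = 0.299499, coefficient = 4
x_2 = 3.1250, f(x_2) = 0.000275, coefficient = 2
x_3 = 3.6875, f(x_3) = 0.269562, coefficient = 4
x_4 = 4.2500, f(x_4) = 0.801006, coefficient = 1

I ≈ (0.562500/3) × 3.904622 = 0.732117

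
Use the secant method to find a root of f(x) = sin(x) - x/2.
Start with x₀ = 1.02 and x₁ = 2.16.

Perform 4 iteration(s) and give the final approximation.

f(x) = sin(x) - x/2
x₀ = 1.02, x₁ = 2.16

Secant formula: x_{n+1} = x_n - f(x_n)(x_n - x_{n-1})/(f(x_n) - f(x_{n-1}))

Iteration 1:
  f(1.020000) = 0.342108
  f(2.160000) = -0.248617
  x_2 = 2.160000 - (-0.248617)×(2.160000 - 1.020000)/(-0.248617 - 0.342108)
       = 1.680211
Iteration 2:
  f(2.160000) = -0.248617
  f(1.680211) = 0.153914
  x_3 = 1.680211 - 0.153914×(1.680211 - 2.160000)/(0.153914 - (-0.248617))
       = 1.863667
Iteration 3:
  f(1.680211) = 0.153914
  f(1.863667) = 0.025586
  x_4 = 1.863667 - 0.025586×(1.863667 - 1.680211)/(0.025586 - 0.153914)
       = 1.900243
Iteration 4:
  f(1.863667) = 0.025586
  f(1.900243) = -0.003900
  x_5 = 1.900243 - (-0.003900)×(1.900243 - 1.863667)/(-0.003900 - 0.025586)
       = 1.895405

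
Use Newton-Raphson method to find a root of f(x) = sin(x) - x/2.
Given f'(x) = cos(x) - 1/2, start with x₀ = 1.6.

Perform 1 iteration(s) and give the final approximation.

f(x) = sin(x) - x/2
f'(x) = cos(x) - 1/2
x₀ = 1.6

Newton-Raphson formula: x_{n+1} = x_n - f(x_n)/f'(x_n)

Iteration 1:
  f(1.600000) = 0.199574
  f'(1.600000) = -0.529200
  x_1 = 1.600000 - 0.199574/(-0.529200) = 1.977124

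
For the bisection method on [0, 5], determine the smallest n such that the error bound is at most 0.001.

We need (b-a)/2^n ≤ 0.001
(5 - 0)/2^n ≤ 0.001
5/2^n ≤ 0.001
2^n ≥ 5000
n ≥ log₂(5000) = 12.29
n ≥ 13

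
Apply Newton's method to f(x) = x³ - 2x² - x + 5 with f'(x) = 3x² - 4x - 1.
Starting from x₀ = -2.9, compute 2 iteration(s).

f(x) = x³ - 2x² - x + 5
f'(x) = 3x² - 4x - 1
x₀ = -2.9

Newton-Raphson formula: x_{n+1} = x_n - f(x_n)/f'(x_n)

Iteration 1:
  f(-2.900000) = -33.309000
  f'(-2.900000) = 35.830000
  x_1 = -2.900000 - (-33.309000)/35.830000 = -1.970360
Iteration 2:
  f(-1.970360) = -8.443843
  f'(-1.970360) = 18.528396
  x_2 = -1.970360 - (-8.443843)/18.528396 = -1.514636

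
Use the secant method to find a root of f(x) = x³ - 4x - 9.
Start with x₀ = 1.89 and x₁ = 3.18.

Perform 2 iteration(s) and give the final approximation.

f(x) = x³ - 4x - 9
x₀ = 1.89, x₁ = 3.18

Secant formula: x_{n+1} = x_n - f(x_n)(x_n - x_{n-1})/(f(x_n) - f(x_{n-1}))

Iteration 1:
  f(1.890000) = -9.808731
  f(3.180000) = 10.437432
  x_2 = 3.180000 - 10.437432×(3.180000 - 1.890000)/(10.437432 - (-9.808731))
       = 2.514971
Iteration 2:
  f(3.180000) = 10.437432
  f(2.514971) = -3.152495
  x_3 = 2.514971 - (-3.152495)×(2.514971 - 3.180000)/(-3.152495 - 10.437432)
       = 2.669240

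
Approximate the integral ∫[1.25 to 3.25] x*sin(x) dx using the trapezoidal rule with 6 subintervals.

f(x) = x*sin(x)
a = 1.25, b = 3.25, n = 6
h = (b - a)/n = 0.333333

Trapezoidal rule: (h/2)[f(x₀) + 2f(x₁) + 2f(x₂) + ... + f(xₙ)]

x_0 = 1.2500, f(x_0) = 1.186231, coefficient = 1
x_1 = 1.5833, f(x_1) = 1.583209, coefficient = 2
x_2 = 1.9167, f(x_2) = 1.803163, coefficient = 2
x_3 = 2.2500, f(x_3) = 1.750665, coefficient = 2
x_4 = 2.5833, f(x_4) = 1.368419, coefficient = 2
x_5 = 2.9167, f(x_5) = 0.650516, coefficient = 2
x_6 = 3.2500, f(x_6) = -0.351634, coefficient = 1

I ≈ (0.333333/2) × 15.146541 = 2.524423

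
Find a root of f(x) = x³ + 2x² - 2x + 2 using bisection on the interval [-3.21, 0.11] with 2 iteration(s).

f(x) = x³ + 2x² - 2x + 2
Initial interval: [-3.21, 0.11]

Iteration 1:
  c_1 = (-3.210000 + 0.110000)/2 = -1.550000
  f(c_1) = f(-1.550000) = 6.181125
  f(a) × f(c) < 0, new interval: [-3.210000, -1.550000]
Iteration 2:
  c_2 = (-3.210000 + (-1.550000))/2 = -2.380000
  f(c_2) = f(-2.380000) = 4.607528
  f(a) × f(c) < 0, new interval: [-3.210000, -2.380000]

After 2 iteration(s), the approximation is c_2 = -2.380000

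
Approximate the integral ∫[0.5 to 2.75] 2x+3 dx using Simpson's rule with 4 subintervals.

f(x) = 2x+3
a = 0.5, b = 2.75, n = 4
h = (b - a)/n = 0.562500

Simpson's rule: (h/3)[f(x₀) + 4f(x₁) + 2f(x₂) + ... + f(xₙ)]

x_0 = 0.5000, f(x_0) = 4.000000, coefficient = 1
x_1 = 1.0625, f(x_1) = 5.125000, coefficient = 4
x_2 = 1.6250, f(x_2) = 6.250000, coefficient = 2
x_3 = 2.1875, f(x_3) = 7.375000, coefficient = 4
x_4 = 2.7500, f(x_4) = 8.500000, coefficient = 1

I ≈ (0.562500/3) × 75.000000 = 14.062500
Exact value: 14.062500
Error: 0.000000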